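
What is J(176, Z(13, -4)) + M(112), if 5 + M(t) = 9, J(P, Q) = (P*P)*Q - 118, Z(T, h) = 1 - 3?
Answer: -62066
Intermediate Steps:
Z(T, h) = -2
J(P, Q) = -118 + Q*P**2 (J(P, Q) = P**2*Q - 118 = Q*P**2 - 118 = -118 + Q*P**2)
M(t) = 4 (M(t) = -5 + 9 = 4)
J(176, Z(13, -4)) + M(112) = (-118 - 2*176**2) + 4 = (-118 - 2*30976) + 4 = (-118 - 61952) + 4 = -62070 + 4 = -62066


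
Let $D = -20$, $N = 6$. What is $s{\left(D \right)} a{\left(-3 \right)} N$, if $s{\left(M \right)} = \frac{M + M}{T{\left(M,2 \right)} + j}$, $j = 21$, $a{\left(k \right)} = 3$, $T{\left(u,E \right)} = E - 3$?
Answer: $-36$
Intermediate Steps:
$T{\left(u,E \right)} = -3 + E$
$s{\left(M \right)} = \frac{M}{10}$ ($s{\left(M \right)} = \frac{M + M}{\left(-3 + 2\right) + 21} = \frac{2 M}{-1 + 21} = \frac{2 M}{20} = 2 M \frac{1}{20} = \frac{M}{10}$)
$s{\left(D \right)} a{\left(-3 \right)} N = \frac{1}{10} \left(-20\right) 3 \cdot 6 = \left(-2\right) 18 = -36$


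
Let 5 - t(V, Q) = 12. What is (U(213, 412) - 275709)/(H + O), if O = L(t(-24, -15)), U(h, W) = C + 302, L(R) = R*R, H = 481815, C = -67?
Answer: -137737/240932 ≈ -0.57168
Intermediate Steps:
t(V, Q) = -7 (t(V, Q) = 5 - 1*12 = 5 - 12 = -7)
L(R) = R²
U(h, W) = 235 (U(h, W) = -67 + 302 = 235)
O = 49 (O = (-7)² = 49)
(U(213, 412) - 275709)/(H + O) = (235 - 275709)/(481815 + 49) = -275474/481864 = -275474*1/481864 = -137737/240932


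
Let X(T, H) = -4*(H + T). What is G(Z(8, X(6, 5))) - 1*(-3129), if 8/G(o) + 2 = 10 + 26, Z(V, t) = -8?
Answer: 53197/17 ≈ 3129.2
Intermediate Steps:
X(T, H) = -4*H - 4*T
G(o) = 4/17 (G(o) = 8/(-2 + (10 + 26)) = 8/(-2 + 36) = 8/34 = 8*(1/34) = 4/17)
G(Z(8, X(6, 5))) - 1*(-3129) = 4/17 - 1*(-3129) = 4/17 + 3129 = 53197/17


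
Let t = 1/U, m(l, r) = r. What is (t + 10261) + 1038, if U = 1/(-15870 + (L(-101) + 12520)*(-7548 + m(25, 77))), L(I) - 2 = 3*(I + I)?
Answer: -89029007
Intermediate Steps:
L(I) = 2 + 6*I (L(I) = 2 + 3*(I + I) = 2 + 3*(2*I) = 2 + 6*I)
U = -1/89040306 (U = 1/(-15870 + ((2 + 6*(-101)) + 12520)*(-7548 + 77)) = 1/(-15870 + ((2 - 606) + 12520)*(-7471)) = 1/(-15870 + (-604 + 12520)*(-7471)) = 1/(-15870 + 11916*(-7471)) = 1/(-15870 - 89024436) = 1/(-89040306) = -1/89040306 ≈ -1.1231e-8)
t = -89040306 (t = 1/(-1/89040306) = -89040306)
(t + 10261) + 1038 = (-89040306 + 10261) + 1038 = -89030045 + 1038 = -89029007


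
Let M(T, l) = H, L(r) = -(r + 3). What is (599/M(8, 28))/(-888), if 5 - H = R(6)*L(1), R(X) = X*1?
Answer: -599/25752 ≈ -0.023260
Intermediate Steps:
R(X) = X
L(r) = -3 - r (L(r) = -(3 + r) = -3 - r)
H = 29 (H = 5 - 6*(-3 - 1*1) = 5 - 6*(-3 - 1) = 5 - 6*(-4) = 5 - 1*(-24) = 5 + 24 = 29)
M(T, l) = 29
(599/M(8, 28))/(-888) = (599/29)/(-888) = (599*(1/29))*(-1/888) = (599/29)*(-1/888) = -599/25752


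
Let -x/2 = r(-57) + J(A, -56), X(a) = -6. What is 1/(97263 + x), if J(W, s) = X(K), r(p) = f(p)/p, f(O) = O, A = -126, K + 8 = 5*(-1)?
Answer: 1/97273 ≈ 1.0280e-5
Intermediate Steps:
K = -13 (K = -8 + 5*(-1) = -8 - 5 = -13)
r(p) = 1 (r(p) = p/p = 1)
J(W, s) = -6
x = 10 (x = -2*(1 - 6) = -2*(-5) = 10)
1/(97263 + x) = 1/(97263 + 10) = 1/97273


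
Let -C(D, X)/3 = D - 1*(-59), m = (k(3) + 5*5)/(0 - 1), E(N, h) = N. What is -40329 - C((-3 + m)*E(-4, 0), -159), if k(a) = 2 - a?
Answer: -39828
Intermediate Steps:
m = -24 (m = ((2 - 1*3) + 5*5)/(0 - 1) = ((2 - 3) + 25)/(-1) = (-1 + 25)*(-1) = 24*(-1) = -24)
C(D, X) = -177 - 3*D (C(D, X) = -3*(D - 1*(-59)) = -3*(D + 59) = -3*(59 + D) = -177 - 3*D)
-40329 - C((-3 + m)*E(-4, 0), -159) = -40329 - (-177 - 3*(-3 - 24)*(-4)) = -40329 - (-177 - (-81)*(-4)) = -40329 - (-177 - 3*108) = -40329 - (-177 - 324) = -40329 - 1*(-501) = -40329 + 501 = -39828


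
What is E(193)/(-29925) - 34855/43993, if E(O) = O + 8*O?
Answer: -124383524/146276725 ≈ -0.85033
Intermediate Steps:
E(O) = 9*O
E(193)/(-29925) - 34855/43993 = (9*193)/(-29925) - 34855/43993 = 1737*(-1/29925) - 34855*1/43993 = -193/3325 - 34855/43993 = -124383524/146276725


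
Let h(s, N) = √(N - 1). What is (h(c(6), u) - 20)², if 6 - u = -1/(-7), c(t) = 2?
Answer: (140 - √238)²/49 ≈ 316.70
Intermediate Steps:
u = 41/7 (u = 6 - (-1)/(-7) = 6 - (-1)*(-1)/7 = 6 - 1*⅐ = 6 - ⅐ = 41/7 ≈ 5.8571)
h(s, N) = √(-1 + N)
(h(c(6), u) - 20)² = (√(-1 + 41/7) - 20)² = (√(34/7) - 20)² = (√238/7 - 20)² = (-20 + √238/7)²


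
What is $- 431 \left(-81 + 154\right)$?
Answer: $-31463$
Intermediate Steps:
$- 431 \left(-81 + 154\right) = \left(-431\right) 73 = -31463$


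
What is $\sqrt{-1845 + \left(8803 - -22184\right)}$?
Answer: $3 \sqrt{3238} \approx 170.71$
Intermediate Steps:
$\sqrt{-1845 + \left(8803 - -22184\right)} = \sqrt{-1845 + \left(8803 + 22184\right)} = \sqrt{-1845 + 30987} = \sqrt{29142} = 3 \sqrt{3238}$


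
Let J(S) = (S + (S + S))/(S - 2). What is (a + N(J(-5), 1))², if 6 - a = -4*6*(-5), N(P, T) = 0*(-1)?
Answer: 12996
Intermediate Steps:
J(S) = 3*S/(-2 + S) (J(S) = (S + 2*S)/(-2 + S) = (3*S)/(-2 + S) = 3*S/(-2 + S))
N(P, T) = 0
a = -114 (a = 6 - (-4*6)*(-5) = 6 - (-24)*(-5) = 6 - 1*120 = 6 - 120 = -114)
(a + N(J(-5), 1))² = (-114 + 0)² = (-114)² = 12996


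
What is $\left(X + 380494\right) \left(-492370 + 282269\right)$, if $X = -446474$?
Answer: $13862463980$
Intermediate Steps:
$\left(X + 380494\right) \left(-492370 + 282269\right) = \left(-446474 + 380494\right) \left(-492370 + 282269\right) = \left(-65980\right) \left(-210101\right) = 13862463980$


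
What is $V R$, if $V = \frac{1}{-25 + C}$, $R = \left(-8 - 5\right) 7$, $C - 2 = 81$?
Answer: $- \frac{91}{58} \approx -1.569$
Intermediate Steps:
$C = 83$ ($C = 2 + 81 = 83$)
$R = -91$ ($R = \left(-13\right) 7 = -91$)
$V = \frac{1}{58}$ ($V = \frac{1}{-25 + 83} = \frac{1}{58} \approx 0.017241$)
$V R = \frac{1}{58} \left(-91\right) = - \frac{91}{58}$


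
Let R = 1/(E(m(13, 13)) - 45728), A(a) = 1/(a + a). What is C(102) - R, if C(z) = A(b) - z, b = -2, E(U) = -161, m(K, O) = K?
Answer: -18768597/183556 ≈ -102.25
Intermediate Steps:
A(a) = 1/(2*a)
C(z) = -¼ - z (C(z) = (½)/(-2) - z = (½)*(-½) - z = -¼ - z)
R = -1/45889 (R = 1/(-161 - 45728) = 1/(-45889) = -1/45889 ≈ -2.1792e-5)
C(102) - R = (-¼ - 1*102) - 1*(-1/45889) = (-¼ - 102) + 1/45889 = -409/4 + 1/45889 = -18768597/183556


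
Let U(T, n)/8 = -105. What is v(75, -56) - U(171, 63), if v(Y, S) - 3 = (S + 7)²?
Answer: 3244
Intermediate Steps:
v(Y, S) = 3 + (7 + S)² (v(Y, S) = 3 + (S + 7)² = 3 + (7 + S)²)
U(T, n) = -840 (U(T, n) = 8*(-105) = -840)
v(75, -56) - U(171, 63) = (3 + (7 - 56)²) - 1*(-840) = (3 + (-49)²) + 840 = (3 + 2401) + 840 = 2404 + 840 = 3244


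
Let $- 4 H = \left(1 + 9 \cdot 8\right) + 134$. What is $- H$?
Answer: $\frac{207}{4} \approx 51.75$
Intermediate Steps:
$H = - \frac{207}{4}$ ($H = - \frac{\left(1 + 9 \cdot 8\right) + 134}{4} = - \frac{\left(1 + 72\right) + 134}{4} = - \frac{73 + 134}{4} = \left(- \frac{1}{4}\right) 207 = - \frac{207}{4} \approx -51.75$)
$- H = \left(-1\right) \left(- \frac{207}{4}\right) = \frac{207}{4}$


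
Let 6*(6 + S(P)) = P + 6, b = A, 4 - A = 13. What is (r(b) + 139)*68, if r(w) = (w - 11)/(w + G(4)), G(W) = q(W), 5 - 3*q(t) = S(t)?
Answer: 513196/53 ≈ 9682.9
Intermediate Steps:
A = -9 (A = 4 - 1*13 = 4 - 13 = -9)
b = -9
S(P) = -5 + P/6 (S(P) = -6 + (P + 6)/6 = -6 + (6 + P)/6 = -6 + (1 + P/6) = -5 + P/6)
q(t) = 10/3 - t/18 (q(t) = 5/3 - (-5 + t/6)/3 = 5/3 + (5/3 - t/18) = 10/3 - t/18)
G(W) = 10/3 - W/18
r(w) = (-11 + w)/(28/9 + w) (r(w) = (w - 11)/(w + (10/3 - 1/18*4)) = (-11 + w)/(w + (10/3 - 2/9)) = (-11 + w)/(w + 28/9) = (-11 + w)/(28/9 + w))
(r(b) + 139)*68 = (9*(-11 - 9)/(28 + 9*(-9)) + 139)*68 = (9*(-20)/(28 - 81) + 139)*68 = (9*(-20)/(-53) + 139)*68 = (9*(-1/53)*(-20) + 139)*68 = (180/53 + 139)*68 = (7547/53)*68 = 513196/53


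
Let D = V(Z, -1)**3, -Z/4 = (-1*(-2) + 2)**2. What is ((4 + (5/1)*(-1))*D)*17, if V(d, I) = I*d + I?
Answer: -4250799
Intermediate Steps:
Z = -64 (Z = -4*(-1*(-2) + 2)**2 = -4*(2 + 2)**2 = -4*4**2 = -4*16 = -64)
V(d, I) = I + I*d
D = 250047 (D = (-(1 - 64))**3 = (-1*(-63))**3 = 63**3 = 250047)
((4 + (5/1)*(-1))*D)*17 = ((4 + (5/1)*(-1))*250047)*17 = ((4 + (5*1)*(-1))*250047)*17 = ((4 + 5*(-1))*250047)*17 = ((4 - 5)*250047)*17 = -1*250047*17 = -250047*17 = -4250799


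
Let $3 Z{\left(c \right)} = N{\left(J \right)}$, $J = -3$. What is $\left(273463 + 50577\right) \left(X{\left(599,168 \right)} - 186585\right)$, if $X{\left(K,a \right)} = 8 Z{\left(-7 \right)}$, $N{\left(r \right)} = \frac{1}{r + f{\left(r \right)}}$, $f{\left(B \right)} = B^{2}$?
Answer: $- \frac{544147734440}{9} \approx -6.0461 \cdot 10^{10}$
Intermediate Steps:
$N{\left(r \right)} = \frac{1}{r + r^{2}}$
$Z{\left(c \right)} = \frac{1}{18}$ ($Z{\left(c \right)} = \frac{\frac{1}{-3} \frac{1}{1 - 3}}{3} = \frac{\left(- \frac{1}{3}\right) \frac{1}{-2}}{3} = \frac{\left(- \frac{1}{3}\right) \left(- \frac{1}{2}\right)}{3} = \frac{1}{3} \cdot \frac{1}{6} = \frac{1}{18}$)
$X{\left(K,a \right)} = \frac{4}{9}$ ($X{\left(K,a \right)} = 8 \cdot \frac{1}{18} = \frac{4}{9}$)
$\left(273463 + 50577\right) \left(X{\left(599,168 \right)} - 186585\right) = \left(273463 + 50577\right) \left(\frac{4}{9} - 186585\right) = 324040 \left(- \frac{1679261}{9}\right) = - \frac{544147734440}{9}$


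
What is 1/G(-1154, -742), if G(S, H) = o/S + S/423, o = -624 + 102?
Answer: -244071/555455 ≈ -0.43941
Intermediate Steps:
o = -522
G(S, H) = -522/S + S/423
1/G(-1154, -742) = 1/(-522/(-1154) + (1/423)*(-1154)) = 1/(-522*(-1/1154) - 1154/423) = 1/(261/577 - 1154/423) = 1/(-555455/244071) = -244071/555455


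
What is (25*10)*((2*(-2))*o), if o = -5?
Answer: 5000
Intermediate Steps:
(25*10)*((2*(-2))*o) = (25*10)*((2*(-2))*(-5)) = 250*(-4*(-5)) = 250*20 = 5000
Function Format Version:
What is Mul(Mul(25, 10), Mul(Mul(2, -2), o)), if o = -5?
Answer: 5000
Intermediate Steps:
Mul(Mul(25, 10), Mul(Mul(2, -2), o)) = Mul(Mul(25, 10), Mul(Mul(2, -2), -5)) = Mul(250, Mul(-4, -5)) = Mul(250, 20) = 5000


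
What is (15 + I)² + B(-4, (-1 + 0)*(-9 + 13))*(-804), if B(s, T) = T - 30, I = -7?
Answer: 27400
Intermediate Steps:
B(s, T) = -30 + T
(15 + I)² + B(-4, (-1 + 0)*(-9 + 13))*(-804) = (15 - 7)² + (-30 + (-1 + 0)*(-9 + 13))*(-804) = 8² + (-30 - 1*4)*(-804) = 64 + (-30 - 4)*(-804) = 64 - 34*(-804) = 64 + 27336 = 27400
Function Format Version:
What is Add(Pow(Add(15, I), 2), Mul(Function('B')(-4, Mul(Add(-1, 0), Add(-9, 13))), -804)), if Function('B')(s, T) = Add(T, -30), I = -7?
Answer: 27400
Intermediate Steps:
Function('B')(s, T) = Add(-30, T)
Add(Pow(Add(15, I), 2), Mul(Function('B')(-4, Mul(Add(-1, 0), Add(-9, 13))), -804)) = Add(Pow(Add(15, -7), 2), Mul(Add(-30, Mul(Add(-1, 0), Add(-9, 13))), -804)) = Add(Pow(8, 2), Mul(Add(-30, Mul(-1, 4)), -804)) = Add(64, Mul(Add(-30, -4), -804)) = Add(64, Mul(-34, -804)) = Add(64, 27336) = 27400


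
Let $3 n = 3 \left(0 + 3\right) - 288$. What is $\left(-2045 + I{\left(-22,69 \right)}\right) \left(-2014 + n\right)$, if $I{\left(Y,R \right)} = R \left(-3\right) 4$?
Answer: $6053411$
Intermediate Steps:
$I{\left(Y,R \right)} = - 12 R$ ($I{\left(Y,R \right)} = - 3 R 4 = - 12 R$)
$n = -93$ ($n = \frac{3 \left(0 + 3\right) - 288}{3} = \frac{3 \cdot 3 - 288}{3} = \frac{9 - 288}{3} = \frac{1}{3} \left(-279\right) = -93$)
$\left(-2045 + I{\left(-22,69 \right)}\right) \left(-2014 + n\right) = \left(-2045 - 828\right) \left(-2014 - 93\right) = \left(-2045 - 828\right) \left(-2107\right) = \left(-2873\right) \left(-2107\right) = 6053411$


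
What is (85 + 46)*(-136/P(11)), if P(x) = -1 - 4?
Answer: 17816/5 ≈ 3563.2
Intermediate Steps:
P(x) = -5
(85 + 46)*(-136/P(11)) = (85 + 46)*(-136/(-5)) = 131*(-136*(-⅕)) = 131*(136/5) = 17816/5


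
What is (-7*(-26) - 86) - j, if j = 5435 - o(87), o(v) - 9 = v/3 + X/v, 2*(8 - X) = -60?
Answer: -461149/87 ≈ -5300.6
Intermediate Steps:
X = 38 (X = 8 - 1/2*(-60) = 8 + 30 = 38)
o(v) = 9 + 38/v + v/3 (o(v) = 9 + (v/3 + 38/v) = 9 + (38/v + v/3) = 9 + 38/v + v/3)
j = 469501/87 (j = 5435 - (9 + 38/87 + (1/3)*87) = 5435 - (9 + 38*(1/87) + 29) = 5435 - (9 + 38/87 + 29) = 5435 - 1*3344/87 = 5435 - 3344/87 = 469501/87 ≈ 5396.6)
(-7*(-26) - 86) - j = (-7*(-26) - 86) - 1*469501/87 = (182 - 86) - 469501/87 = 96 - 469501/87 = -461149/87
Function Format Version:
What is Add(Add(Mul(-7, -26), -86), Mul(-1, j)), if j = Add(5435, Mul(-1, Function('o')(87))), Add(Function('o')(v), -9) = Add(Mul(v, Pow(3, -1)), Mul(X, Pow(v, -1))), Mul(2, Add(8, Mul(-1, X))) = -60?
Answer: Rational(-461149, 87) ≈ -5300.6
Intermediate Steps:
X = 38 (X = Add(8, Mul(Rational(-1, 2), -60)) = Add(8, 30) = 38)
Function('o')(v) = Add(9, Mul(38, Pow(v, -1)), Mul(Rational(1, 3), v)) (Function('o')(v) = Add(9, Add(Mul(v, Pow(3, -1)), Mul(38, Pow(v, -1)))) = Add(9, Add(Mul(v, Rational(1, 3)), Mul(38, Pow(v, -1)))) = Add(9, Add(Mul(Rational(1, 3), v), Mul(38, Pow(v, -1)))) = Add(9, Add(Mul(38, Pow(v, -1)), Mul(Rational(1, 3), v))) = Add(9, Mul(38, Pow(v, -1)), Mul(Rational(1, 3), v)))
j = Rational(469501, 87) (j = Add(5435, Mul(-1, Add(9, Mul(38, Pow(87, -1)), Mul(Rational(1, 3), 87)))) = Add(5435, Mul(-1, Add(9, Mul(38, Rational(1, 87)), 29))) = Add(5435, Mul(-1, Add(9, Rational(38, 87), 29))) = Add(5435, Mul(-1, Rational(3344, 87))) = Add(5435, Rational(-3344, 87)) = Rational(469501, 87) ≈ 5396.6)
Add(Add(Mul(-7, -26), -86), Mul(-1, j)) = Add(Add(Mul(-7, -26), -86), Mul(-1, Rational(469501, 87))) = Add(Add(182, -86), Rational(-469501, 87)) = Add(96, Rational(-469501, 87)) = Rational(-461149, 87)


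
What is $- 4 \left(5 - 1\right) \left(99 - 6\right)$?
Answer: $-1488$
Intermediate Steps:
$- 4 \left(5 - 1\right) \left(99 - 6\right) = \left(-4\right) 4 \cdot 93 = \left(-16\right) 93 = -1488$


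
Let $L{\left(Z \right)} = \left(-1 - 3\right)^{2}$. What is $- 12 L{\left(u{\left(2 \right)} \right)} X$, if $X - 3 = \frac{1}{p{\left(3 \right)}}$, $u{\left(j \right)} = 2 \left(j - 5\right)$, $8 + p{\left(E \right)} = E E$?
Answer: $-768$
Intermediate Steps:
$p{\left(E \right)} = -8 + E^{2}$ ($p{\left(E \right)} = -8 + E E = -8 + E^{2}$)
$u{\left(j \right)} = -10 + 2 j$ ($u{\left(j \right)} = 2 \left(-5 + j\right) = -10 + 2 j$)
$X = 4$ ($X = 3 + \frac{1}{-8 + 3^{2}} = 3 + \frac{1}{-8 + 9} = 3 + 1^{-1} = 3 + 1 = 4$)
$L{\left(Z \right)} = 16$ ($L{\left(Z \right)} = \left(-4\right)^{2} = 16$)
$- 12 L{\left(u{\left(2 \right)} \right)} X = \left(-12\right) 16 \cdot 4 = \left(-192\right) 4 = -768$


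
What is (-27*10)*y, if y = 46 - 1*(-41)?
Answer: -23490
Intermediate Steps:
y = 87 (y = 46 + 41 = 87)
(-27*10)*y = -27*10*87 = -270*87 = -23490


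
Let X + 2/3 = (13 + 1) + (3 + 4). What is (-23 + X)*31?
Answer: -248/3 ≈ -82.667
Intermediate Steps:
X = 61/3 (X = -2/3 + ((13 + 1) + (3 + 4)) = -2/3 + (14 + 7) = -2/3 + 21 = 61/3 ≈ 20.333)
(-23 + X)*31 = (-23 + 61/3)*31 = -8/3*31 = -248/3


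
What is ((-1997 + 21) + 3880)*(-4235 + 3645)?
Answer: -1123360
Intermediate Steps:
((-1997 + 21) + 3880)*(-4235 + 3645) = (-1976 + 3880)*(-590) = 1904*(-590) = -1123360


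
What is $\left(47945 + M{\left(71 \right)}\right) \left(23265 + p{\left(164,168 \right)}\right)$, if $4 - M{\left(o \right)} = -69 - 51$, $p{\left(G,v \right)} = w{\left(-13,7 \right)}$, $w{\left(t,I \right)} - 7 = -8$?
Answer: $1118277216$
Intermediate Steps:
$w{\left(t,I \right)} = -1$ ($w{\left(t,I \right)} = 7 - 8 = -1$)
$p{\left(G,v \right)} = -1$
$M{\left(o \right)} = 124$ ($M{\left(o \right)} = 4 - \left(-69 - 51\right) = 4 - -120 = 4 + 120 = 124$)
$\left(47945 + M{\left(71 \right)}\right) \left(23265 + p{\left(164,168 \right)}\right) = \left(47945 + 124\right) \left(23265 - 1\right) = 48069 \cdot 23264 = 1118277216$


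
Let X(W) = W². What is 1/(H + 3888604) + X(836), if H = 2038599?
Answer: 4142498467889/5927203 ≈ 6.9890e+5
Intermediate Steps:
1/(H + 3888604) + X(836) = 1/(2038599 + 3888604) + 836² = 1/5927203 + 698896 = 4142498467889/5927203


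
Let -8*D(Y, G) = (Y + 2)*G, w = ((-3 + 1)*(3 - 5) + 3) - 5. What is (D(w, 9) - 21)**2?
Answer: 2601/4 ≈ 650.25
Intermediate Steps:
w = 2 (w = (-2*(-2) + 3) - 5 = (4 + 3) - 5 = 7 - 5 = 2)
D(Y, G) = -G*(2 + Y)/8 (D(Y, G) = -(Y + 2)*G/8 = -(2 + Y)*G/8 = -G*(2 + Y)/8)
(D(w, 9) - 21)**2 = (-1/8*9*(2 + 2) - 21)**2 = (-1/8*9*4 - 21)**2 = (-9/2 - 21)**2 = (-51/2)**2 = 2601/4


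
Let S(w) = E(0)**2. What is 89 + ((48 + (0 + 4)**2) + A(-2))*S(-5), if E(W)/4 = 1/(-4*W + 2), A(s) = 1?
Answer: 349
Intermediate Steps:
E(W) = 4/(2 - 4*W) (E(W) = 4/(-4*W + 2) = 4/(2 - 4*W))
S(w) = 4 (S(w) = (-2/(-1 + 2*0))**2 = (-2/(-1 + 0))**2 = (-2/(-1))**2 = (-2*(-1))**2 = 2**2 = 4)
89 + ((48 + (0 + 4)**2) + A(-2))*S(-5) = 89 + ((48 + (0 + 4)**2) + 1)*4 = 89 + ((48 + 4**2) + 1)*4 = 89 + ((48 + 16) + 1)*4 = 89 + (64 + 1)*4 = 89 + 65*4 = 89 + 260 = 349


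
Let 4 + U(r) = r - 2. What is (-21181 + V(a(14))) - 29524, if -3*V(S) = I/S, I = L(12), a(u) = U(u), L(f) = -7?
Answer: -1216913/24 ≈ -50705.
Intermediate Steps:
U(r) = -6 + r (U(r) = -4 + (r - 2) = -4 + (-2 + r) = -6 + r)
a(u) = -6 + u
I = -7
V(S) = 7/(3*S) (V(S) = -(-7)/(3*S) = 7/(3*S))
(-21181 + V(a(14))) - 29524 = (-21181 + 7/(3*(-6 + 14))) - 29524 = (-21181 + (7/3)/8) - 29524 = (-21181 + (7/3)*(⅛)) - 29524 = (-21181 + 7/24) - 29524 = -508337/24 - 29524 = -1216913/24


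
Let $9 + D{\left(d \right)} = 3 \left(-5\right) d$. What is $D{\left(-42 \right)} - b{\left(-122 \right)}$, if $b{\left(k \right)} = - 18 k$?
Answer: $-1575$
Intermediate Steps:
$D{\left(d \right)} = -9 - 15 d$ ($D{\left(d \right)} = -9 + 3 \left(-5\right) d = -9 - 15 d$)
$D{\left(-42 \right)} - b{\left(-122 \right)} = \left(-9 - -630\right) - \left(-18\right) \left(-122\right) = \left(-9 + 630\right) - 2196 = 621 - 2196 = -1575$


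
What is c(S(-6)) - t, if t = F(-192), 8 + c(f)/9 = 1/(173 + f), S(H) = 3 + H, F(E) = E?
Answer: 20409/170 ≈ 120.05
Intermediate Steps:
c(f) = -72 + 9/(173 + f)
t = -192
c(S(-6)) - t = 9*(-1383 - 8*(3 - 6))/(173 + (3 - 6)) - 1*(-192) = 9*(-1383 - 8*(-3))/(173 - 3) + 192 = 9*(-1383 + 24)/170 + 192 = 9*(1/170)*(-1359) + 192 = -12231/170 + 192 = 20409/170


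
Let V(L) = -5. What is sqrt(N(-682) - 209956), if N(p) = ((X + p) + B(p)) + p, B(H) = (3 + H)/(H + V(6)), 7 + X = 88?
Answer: I*sqrt(99697793118)/687 ≈ 459.61*I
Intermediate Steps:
X = 81 (X = -7 + 88 = 81)
B(H) = (3 + H)/(-5 + H) (B(H) = (3 + H)/(H - 5) = (3 + H)/(-5 + H))
N(p) = 81 + 2*p + (3 + p)/(-5 + p) (N(p) = ((81 + p) + (3 + p)/(-5 + p)) + p = (81 + p + (3 + p)/(-5 + p)) + p = 81 + 2*p + (3 + p)/(-5 + p))
sqrt(N(-682) - 209956) = sqrt(2*(-201 + (-682)**2 + 36*(-682))/(-5 - 682) - 209956) = sqrt(2*(-201 + 465124 - 24552)/(-687) - 209956) = sqrt(2*(-1/687)*440371 - 209956) = sqrt(-880742/687 - 209956) = sqrt(-145120514/687) = I*sqrt(99697793118)/687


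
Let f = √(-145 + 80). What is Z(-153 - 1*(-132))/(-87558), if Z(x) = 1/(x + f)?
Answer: 7/14768116 + I*√65/44304348 ≈ 4.7399e-7 + 1.8197e-7*I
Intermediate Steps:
f = I*√65 (f = √(-65) = I*√65 ≈ 8.0623*I)
Z(x) = 1/(x + I*√65)
Z(-153 - 1*(-132))/(-87558) = 1/(((-153 - 1*(-132)) + I*√65)*(-87558)) = -1/87558/((-153 + 132) + I*√65) = -1/87558/(-21 + I*√65) = -1/(87558*(-21 + I*√65))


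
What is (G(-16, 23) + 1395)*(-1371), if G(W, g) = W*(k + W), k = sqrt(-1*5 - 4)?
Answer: -2263521 + 65808*I ≈ -2.2635e+6 + 65808.0*I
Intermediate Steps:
k = 3*I (k = sqrt(-5 - 4) = sqrt(-9) = 3*I ≈ 3.0*I)
G(W, g) = W*(W + 3*I) (G(W, g) = W*(3*I + W) = W*(W + 3*I))
(G(-16, 23) + 1395)*(-1371) = (-16*(-16 + 3*I) + 1395)*(-1371) = ((256 - 48*I) + 1395)*(-1371) = (1651 - 48*I)*(-1371) = -2263521 + 65808*I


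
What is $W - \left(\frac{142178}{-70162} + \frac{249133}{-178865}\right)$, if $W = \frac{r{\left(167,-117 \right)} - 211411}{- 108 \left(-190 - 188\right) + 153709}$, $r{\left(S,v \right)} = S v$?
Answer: $\frac{2724581814138264}{1220648483323645} \approx 2.2321$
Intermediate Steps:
$W = - \frac{230950}{194533}$ ($W = \frac{167 \left(-117\right) - 211411}{- 108 \left(-190 - 188\right) + 153709} = \frac{-19539 - 211411}{\left(-108\right) \left(-378\right) + 153709} = - \frac{230950}{40824 + 153709} = - \frac{230950}{194533} \approx -1.1872$)
$W - \left(\frac{142178}{-70162} + \frac{249133}{-178865}\right) = - \frac{230950}{194533} - \left(\frac{142178}{-70162} + \frac{249133}{-178865}\right) = - \frac{230950}{194533} - \left(142178 \left(- \frac{1}{70162}\right) + 249133 \left(- \frac{1}{178865}\right)\right) = - \frac{230950}{194533} - \left(- \frac{71089}{35081} - \frac{249133}{178865}\right) = - \frac{230950}{194533} - - \frac{21455168758}{6274763065} = - \frac{230950}{194533} + \frac{21455168758}{6274763065} = \frac{2724581814138264}{1220648483323645}$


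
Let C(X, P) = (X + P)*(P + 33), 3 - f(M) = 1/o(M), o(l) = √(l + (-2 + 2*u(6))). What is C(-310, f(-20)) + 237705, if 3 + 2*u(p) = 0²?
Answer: 5666324/25 - 271*I/5 ≈ 2.2665e+5 - 54.2*I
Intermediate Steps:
u(p) = -3/2 (u(p) = -3/2 + (½)*0² = -3/2 + (½)*0 = -3/2 + 0 = -3/2)
o(l) = √(-5 + l) (o(l) = √(l + (-2 + 2*(-3/2))) = √(l + (-2 - 3)) = √(l - 5) = √(-5 + l))
f(M) = 3 - 1/√(-5 + M) (f(M) = 3 - 1/(√(-5 + M)) = 3 - 1/√(-5 + M))
C(X, P) = (33 + P)*(P + X) (C(X, P) = (P + X)*(33 + P) = (33 + P)*(P + X))
C(-310, f(-20)) + 237705 = ((3 - 1/√(-5 - 20))² + 33*(3 - 1/√(-5 - 20)) + 33*(-310) + (3 - 1/√(-5 - 20))*(-310)) + 237705 = ((3 - 1/√(-25))² + 33*(3 - 1/√(-25)) - 10230 + (3 - 1/√(-25))*(-310)) + 237705 = ((3 - (-1)*I/5)² + 33*(3 - (-1)*I/5) - 10230 + (3 - (-1)*I/5)*(-310)) + 237705 = ((3 + I/5)² + 33*(3 + I/5) - 10230 + (3 + I/5)*(-310)) + 237705 = ((3 + I/5)² + (99 + 33*I/5) - 10230 + (-930 - 62*I)) + 237705 = (-11061 + (3 + I/5)² - 277*I/5) + 237705 = 226644 + (3 + I/5)² - 277*I/5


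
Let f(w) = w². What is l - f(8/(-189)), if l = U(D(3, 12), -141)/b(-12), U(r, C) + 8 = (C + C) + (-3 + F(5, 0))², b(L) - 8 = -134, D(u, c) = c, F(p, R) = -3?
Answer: 71945/35721 ≈ 2.0141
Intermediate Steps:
b(L) = -126 (b(L) = 8 - 134 = -126)
U(r, C) = 28 + 2*C (U(r, C) = -8 + ((C + C) + (-3 - 3)²) = -8 + (2*C + (-6)²) = -8 + (2*C + 36) = -8 + (36 + 2*C) = 28 + 2*C)
l = 127/63 (l = (28 + 2*(-141))/(-126) = (28 - 282)*(-1/126) = -254*(-1/126) = 127/63 ≈ 2.0159)
l - f(8/(-189)) = 127/63 - (8/(-189))² = 127/63 - (8*(-1/189))² = 127/63 - (-8/189)² = 127/63 - 1*64/35721 = 127/63 - 64/35721 = 71945/35721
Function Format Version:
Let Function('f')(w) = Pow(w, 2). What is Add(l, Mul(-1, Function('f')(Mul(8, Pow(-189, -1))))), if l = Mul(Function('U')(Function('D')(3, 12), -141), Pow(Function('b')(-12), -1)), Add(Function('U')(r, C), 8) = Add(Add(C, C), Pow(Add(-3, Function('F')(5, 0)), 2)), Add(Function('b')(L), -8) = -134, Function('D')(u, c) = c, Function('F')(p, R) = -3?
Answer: Rational(71945, 35721) ≈ 2.0141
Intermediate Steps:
Function('b')(L) = -126 (Function('b')(L) = Add(8, -134) = -126)
Function('U')(r, C) = Add(28, Mul(2, C)) (Function('U')(r, C) = Add(-8, Add(Add(C, C), Pow(Add(-3, -3), 2))) = Add(-8, Add(Mul(2, C), Pow(-6, 2))) = Add(-8, Add(Mul(2, C), 36)) = Add(-8, Add(36, Mul(2, C))) = Add(28, Mul(2, C)))
l = Rational(127, 63) (l = Mul(Add(28, Mul(2, -141)), Pow(-126, -1)) = Mul(Add(28, -282), Rational(-1, 126)) = Mul(-254, Rational(-1, 126)) = Rational(127, 63) ≈ 2.0159)
Add(l, Mul(-1, Function('f')(Mul(8, Pow(-189, -1))))) = Add(Rational(127, 63), Mul(-1, Pow(Mul(8, Pow(-189, -1)), 2))) = Add(Rational(127, 63), Mul(-1, Pow(Mul(8, Rational(-1, 189)), 2))) = Add(Rational(127, 63), Mul(-1, Pow(Rational(-8, 189), 2))) = Add(Rational(127, 63), Mul(-1, Rational(64, 35721))) = Add(Rational(127, 63), Rational(-64, 35721)) = Rational(71945, 35721)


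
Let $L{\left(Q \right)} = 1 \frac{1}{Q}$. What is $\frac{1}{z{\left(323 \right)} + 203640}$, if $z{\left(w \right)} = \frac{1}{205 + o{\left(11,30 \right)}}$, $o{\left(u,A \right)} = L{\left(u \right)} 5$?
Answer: $\frac{2260}{460226411} \approx 4.9106 \cdot 10^{-6}$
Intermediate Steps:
$L{\left(Q \right)} = \frac{1}{Q}$
$o{\left(u,A \right)} = \frac{5}{u}$ ($o{\left(u,A \right)} = \frac{1}{u} 5 = \frac{5}{u}$)
$z{\left(w \right)} = \frac{11}{2260}$ ($z{\left(w \right)} = \frac{1}{205 + \frac{5}{11}} = \frac{1}{\frac{2260}{11}} = \frac{11}{2260}$)
$\frac{1}{z{\left(323 \right)} + 203640} = \frac{1}{\frac{11}{2260} + 203640} = \frac{1}{\frac{460226411}{2260}} = \frac{2260}{460226411}$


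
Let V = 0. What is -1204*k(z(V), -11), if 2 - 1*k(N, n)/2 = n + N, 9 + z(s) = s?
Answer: -52976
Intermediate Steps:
z(s) = -9 + s
k(N, n) = 4 - 2*N - 2*n (k(N, n) = 4 - 2*(n + N) = 4 - 2*(N + n) = 4 + (-2*N - 2*n) = 4 - 2*N - 2*n)
-1204*k(z(V), -11) = -1204*(4 - 2*(-9 + 0) - 2*(-11)) = -1204*(4 - 2*(-9) + 22) = -1204*(4 + 18 + 22) = -1204*44 = -52976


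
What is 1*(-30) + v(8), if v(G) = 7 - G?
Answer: -31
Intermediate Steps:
1*(-30) + v(8) = 1*(-30) + (7 - 1*8) = -30 + (7 - 8) = -30 - 1 = -31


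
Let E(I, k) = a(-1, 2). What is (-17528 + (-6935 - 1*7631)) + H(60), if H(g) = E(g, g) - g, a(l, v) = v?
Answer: -32152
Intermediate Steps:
E(I, k) = 2
H(g) = 2 - g
(-17528 + (-6935 - 1*7631)) + H(60) = (-17528 + (-6935 - 1*7631)) + (2 - 1*60) = (-17528 + (-6935 - 7631)) + (2 - 60) = (-17528 - 14566) - 58 = -32094 - 58 = -32152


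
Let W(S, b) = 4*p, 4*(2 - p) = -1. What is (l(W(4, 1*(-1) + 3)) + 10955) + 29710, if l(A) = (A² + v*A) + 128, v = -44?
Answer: 40478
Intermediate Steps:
p = 9/4 (p = 2 - ¼*(-1) = 2 + ¼ = 9/4 ≈ 2.2500)
W(S, b) = 9 (W(S, b) = 4*(9/4) = 9)
l(A) = 128 + A² - 44*A (l(A) = (A² - 44*A) + 128 = 128 + A² - 44*A)
(l(W(4, 1*(-1) + 3)) + 10955) + 29710 = ((128 + 9² - 44*9) + 10955) + 29710 = ((128 + 81 - 396) + 10955) + 29710 = (-187 + 10955) + 29710 = 10768 + 29710 = 40478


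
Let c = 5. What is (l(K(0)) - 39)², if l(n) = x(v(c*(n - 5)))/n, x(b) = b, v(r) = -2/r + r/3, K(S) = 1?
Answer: 1868689/900 ≈ 2076.3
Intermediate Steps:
v(r) = -2/r + r/3 (v(r) = -2/r + r*(⅓) = -2/r + r/3)
l(n) = (-25/3 - 2/(-25 + 5*n) + 5*n/3)/n (l(n) = (-2*1/(5*(n - 5)) + (5*(n - 5))/3)/n = (-2*1/(5*(-5 + n)) + (5*(-5 + n))/3)/n = (-2/(-25 + 5*n) + (-25 + 5*n)/3)/n = (-2/(-25 + 5*n) + (-25/3 + 5*n/3))/n = (-25/3 - 2/(-25 + 5*n) + 5*n/3)/n)
(l(K(0)) - 39)² = ((1/15)*(-6 + 25*(-5 + 1)²)/(1*(-5 + 1)) - 39)² = ((1/15)*1*(-6 + 25*(-4)²)/(-4) - 39)² = ((1/15)*1*(-¼)*(-6 + 25*16) - 39)² = ((1/15)*1*(-¼)*(-6 + 400) - 39)² = ((1/15)*1*(-¼)*394 - 39)² = (-197/30 - 39)² = (-1367/30)² = 1868689/900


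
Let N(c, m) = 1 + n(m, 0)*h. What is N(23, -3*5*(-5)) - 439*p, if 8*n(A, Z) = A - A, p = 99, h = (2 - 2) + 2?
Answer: -43460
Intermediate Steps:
h = 2 (h = 0 + 2 = 2)
n(A, Z) = 0 (n(A, Z) = (A - A)/8 = (⅛)*0 = 0)
N(c, m) = 1 (N(c, m) = 1 + 0*2 = 1 + 0 = 1)
N(23, -3*5*(-5)) - 439*p = 1 - 439*99 = 1 - 43461 = -43460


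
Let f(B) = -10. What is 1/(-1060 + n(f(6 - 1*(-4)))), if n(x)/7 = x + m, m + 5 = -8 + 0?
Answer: -1/1221 ≈ -0.00081900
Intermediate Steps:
m = -13 (m = -5 + (-8 + 0) = -5 - 8 = -13)
n(x) = -91 + 7*x (n(x) = 7*(x - 13) = 7*(-13 + x) = -91 + 7*x)
1/(-1060 + n(f(6 - 1*(-4)))) = 1/(-1060 + (-91 + 7*(-10))) = 1/(-1060 + (-91 - 70)) = 1/(-1060 - 161) = 1/(-1221) = -1/1221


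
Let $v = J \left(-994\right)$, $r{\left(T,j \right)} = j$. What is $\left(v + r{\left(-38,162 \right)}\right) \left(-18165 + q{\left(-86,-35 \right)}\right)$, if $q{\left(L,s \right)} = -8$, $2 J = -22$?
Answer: $-201647608$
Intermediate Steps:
$J = -11$ ($J = \frac{1}{2} \left(-22\right) = -11$)
$v = 10934$ ($v = \left(-11\right) \left(-994\right) = 10934$)
$\left(v + r{\left(-38,162 \right)}\right) \left(-18165 + q{\left(-86,-35 \right)}\right) = \left(10934 + 162\right) \left(-18165 - 8\right) = 11096 \left(-18173\right) = -201647608$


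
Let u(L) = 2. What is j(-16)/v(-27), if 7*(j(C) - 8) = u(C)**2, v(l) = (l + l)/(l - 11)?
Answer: 380/63 ≈ 6.0317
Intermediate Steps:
v(l) = 2*l/(-11 + l) (v(l) = (2*l)/(-11 + l) = 2*l/(-11 + l))
j(C) = 60/7 (j(C) = 8 + (1/7)*2**2 = 8 + (1/7)*4 = 8 + 4/7 = 60/7)
j(-16)/v(-27) = 60/(7*((2*(-27)/(-11 - 27)))) = 60/(7*((2*(-27)/(-38)))) = 60/(7*((2*(-27)*(-1/38)))) = 60/(7*(27/19)) = (60/7)*(19/27) = 380/63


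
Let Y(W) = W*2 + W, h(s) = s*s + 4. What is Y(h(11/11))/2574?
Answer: 5/858 ≈ 0.0058275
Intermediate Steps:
h(s) = 4 + s² (h(s) = s² + 4 = 4 + s²)
Y(W) = 3*W (Y(W) = 2*W + W = 3*W)
Y(h(11/11))/2574 = (3*(4 + (11/11)²))/2574 = (3*(4 + (11*(1/11))²))*(1/2574) = (3*(4 + 1²))*(1/2574) = (3*(4 + 1))*(1/2574) = (3*5)*(1/2574) = 15*(1/2574) = 5/858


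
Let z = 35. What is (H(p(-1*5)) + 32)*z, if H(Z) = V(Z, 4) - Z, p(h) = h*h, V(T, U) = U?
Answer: 385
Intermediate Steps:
p(h) = h**2
H(Z) = 4 - Z
(H(p(-1*5)) + 32)*z = ((4 - (-1*5)**2) + 32)*35 = ((4 - 1*(-5)**2) + 32)*35 = ((4 - 1*25) + 32)*35 = ((4 - 25) + 32)*35 = (-21 + 32)*35 = 11*35 = 385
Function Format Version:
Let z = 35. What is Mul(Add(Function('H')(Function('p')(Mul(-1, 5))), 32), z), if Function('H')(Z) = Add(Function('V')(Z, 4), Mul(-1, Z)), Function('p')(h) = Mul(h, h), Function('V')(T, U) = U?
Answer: 385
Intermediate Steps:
Function('p')(h) = Pow(h, 2)
Function('H')(Z) = Add(4, Mul(-1, Z))
Mul(Add(Function('H')(Function('p')(Mul(-1, 5))), 32), z) = Mul(Add(Add(4, Mul(-1, Pow(Mul(-1, 5), 2))), 32), 35) = Mul(Add(Add(4, Mul(-1, Pow(-5, 2))), 32), 35) = Mul(Add(Add(4, Mul(-1, 25)), 32), 35) = Mul(Add(Add(4, -25), 32), 35) = Mul(Add(-21, 32), 35) = Mul(11, 35) = 385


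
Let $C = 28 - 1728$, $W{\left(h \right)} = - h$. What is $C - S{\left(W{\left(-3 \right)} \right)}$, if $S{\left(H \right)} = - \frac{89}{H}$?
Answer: $- \frac{5011}{3} \approx -1670.3$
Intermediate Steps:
$C = -1700$ ($C = 28 - 1728 = -1700$)
$C - S{\left(W{\left(-3 \right)} \right)} = -1700 - - \frac{89}{\left(-1\right) \left(-3\right)} = -1700 - - \frac{89}{3} = -1700 + \frac{89}{3} = - \frac{5011}{3}$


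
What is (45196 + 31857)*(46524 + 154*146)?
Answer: 5317273424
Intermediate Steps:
(45196 + 31857)*(46524 + 154*146) = 77053*(46524 + 22484) = 77053*69008 = 5317273424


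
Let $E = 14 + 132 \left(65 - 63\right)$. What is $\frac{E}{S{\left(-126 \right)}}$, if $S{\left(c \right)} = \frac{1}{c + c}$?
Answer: $-70056$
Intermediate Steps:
$S{\left(c \right)} = \frac{1}{2 c}$
$E = 278$ ($E = 14 + 132 \left(65 - 63\right) = 14 + 132 \cdot 2 = 14 + 264 = 278$)
$\frac{E}{S{\left(-126 \right)}} = \frac{278}{\frac{1}{2} \frac{1}{-126}} = \frac{278}{\frac{1}{2} \left(- \frac{1}{126}\right)} = \frac{278}{- \frac{1}{252}} = 278 \left(-252\right) = -70056$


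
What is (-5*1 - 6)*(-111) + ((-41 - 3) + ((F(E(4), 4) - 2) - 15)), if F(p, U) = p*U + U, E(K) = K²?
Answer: 1228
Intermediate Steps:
F(p, U) = U + U*p (F(p, U) = U*p + U = U + U*p)
(-5*1 - 6)*(-111) + ((-41 - 3) + ((F(E(4), 4) - 2) - 15)) = (-5*1 - 6)*(-111) + ((-41 - 3) + ((4*(1 + 4²) - 2) - 15)) = (-5 - 6)*(-111) + (-44 + ((4*(1 + 16) - 2) - 15)) = -11*(-111) + (-44 + ((4*17 - 2) - 15)) = 1221 + (-44 + ((68 - 2) - 15)) = 1221 + (-44 + (66 - 15)) = 1221 + (-44 + 51) = 1221 + 7 = 1228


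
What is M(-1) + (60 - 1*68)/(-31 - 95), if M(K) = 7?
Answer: 445/63 ≈ 7.0635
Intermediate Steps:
M(-1) + (60 - 1*68)/(-31 - 95) = 7 + (60 - 1*68)/(-31 - 95) = 7 + (60 - 68)/(-126) = 7 - 8*(-1/126) = 7 + 4/63 = 445/63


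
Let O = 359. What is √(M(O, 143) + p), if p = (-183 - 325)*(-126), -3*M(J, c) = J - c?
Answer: 24*√111 ≈ 252.86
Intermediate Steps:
M(J, c) = -J/3 + c/3 (M(J, c) = -(J - c)/3 = -J/3 + c/3)
p = 64008 (p = -508*(-126) = 64008)
√(M(O, 143) + p) = √((-⅓*359 + (⅓)*143) + 64008) = √((-359/3 + 143/3) + 64008) = √(-72 + 64008) = √63936 = 24*√111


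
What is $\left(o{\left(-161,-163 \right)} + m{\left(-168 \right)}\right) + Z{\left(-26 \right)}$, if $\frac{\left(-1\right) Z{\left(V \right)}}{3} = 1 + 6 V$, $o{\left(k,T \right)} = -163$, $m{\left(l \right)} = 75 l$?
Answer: $-12298$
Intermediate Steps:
$Z{\left(V \right)} = -3 - 18 V$ ($Z{\left(V \right)} = - 3 \left(1 + 6 V\right) = -3 - 18 V$)
$\left(o{\left(-161,-163 \right)} + m{\left(-168 \right)}\right) + Z{\left(-26 \right)} = \left(-163 + 75 \left(-168\right)\right) - -465 = \left(-163 - 12600\right) + \left(-3 + 468\right) = -12763 + 465 = -12298$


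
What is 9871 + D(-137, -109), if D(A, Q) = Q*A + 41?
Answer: 24845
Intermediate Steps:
D(A, Q) = 41 + A*Q (D(A, Q) = A*Q + 41 = 41 + A*Q)
9871 + D(-137, -109) = 9871 + (41 - 137*(-109)) = 9871 + (41 + 14933) = 9871 + 14974 = 24845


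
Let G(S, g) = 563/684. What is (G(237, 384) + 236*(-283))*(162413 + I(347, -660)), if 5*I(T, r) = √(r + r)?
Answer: -7419420341177/684 - 45682429*I*√330/1710 ≈ -1.0847e+10 - 4.853e+5*I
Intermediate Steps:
I(T, r) = √2*√r/5 (I(T, r) = √(r + r)/5 = √(2*r)/5 = (√2*√r)/5 = √2*√r/5)
G(S, g) = 563/684 (G(S, g) = 563*(1/684) = 563/684)
(G(237, 384) + 236*(-283))*(162413 + I(347, -660)) = (563/684 + 236*(-283))*(162413 + √2*√(-660)/5) = (563/684 - 66788)*(162413 + √2*(2*I*√165)/5) = -45682429*(162413 + 2*I*√330/5)/684 = -7419420341177/684 - 45682429*I*√330/1710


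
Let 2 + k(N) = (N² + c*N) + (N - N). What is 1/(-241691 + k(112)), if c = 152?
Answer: -1/212125 ≈ -4.7142e-6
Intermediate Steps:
k(N) = -2 + N² + 152*N (k(N) = -2 + ((N² + 152*N) + (N - N)) = -2 + ((N² + 152*N) + 0) = -2 + (N² + 152*N) = -2 + N² + 152*N)
1/(-241691 + k(112)) = 1/(-241691 + (-2 + 112² + 152*112)) = 1/(-241691 + (-2 + 12544 + 17024)) = 1/(-241691 + 29566) = 1/(-212125) = -1/212125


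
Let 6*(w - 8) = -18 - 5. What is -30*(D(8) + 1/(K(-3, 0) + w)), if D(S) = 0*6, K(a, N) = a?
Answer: -180/7 ≈ -25.714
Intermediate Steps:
w = 25/6 (w = 8 + (-18 - 5)/6 = 8 + (⅙)*(-23) = 8 - 23/6 = 25/6 ≈ 4.1667)
D(S) = 0
-30*(D(8) + 1/(K(-3, 0) + w)) = -30*(0 + 1/(-3 + 25/6)) = -30*(0 + 1/(7/6)) = -30*(0 + 6/7) = -30*6/7 = -180/7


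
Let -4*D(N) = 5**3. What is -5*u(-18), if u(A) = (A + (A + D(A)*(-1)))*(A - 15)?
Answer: -3135/4 ≈ -783.75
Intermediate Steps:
D(N) = -125/4 (D(N) = -1/4*5**3 = -1/4*125 = -125/4)
u(A) = (-15 + A)*(125/4 + 2*A) (u(A) = (A + (A - 125/4*(-1)))*(A - 15) = (A + (A + 125/4))*(-15 + A) = (A + (125/4 + A))*(-15 + A) = (125/4 + 2*A)*(-15 + A) = (-15 + A)*(125/4 + 2*A))
-5*u(-18) = -5*(-1875/4 + 2*(-18)**2 + (5/4)*(-18)) = -5*(-1875/4 + 2*324 - 45/2) = -5*(-1875/4 + 648 - 45/2) = -5*627/4 = -3135/4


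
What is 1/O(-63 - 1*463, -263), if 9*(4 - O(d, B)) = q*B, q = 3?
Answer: 3/275 ≈ 0.010909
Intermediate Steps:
O(d, B) = 4 - B/3
1/O(-63 - 1*463, -263) = 1/(4 - ⅓*(-263)) = 1/(4 + 263/3) = 1/(275/3) = 3/275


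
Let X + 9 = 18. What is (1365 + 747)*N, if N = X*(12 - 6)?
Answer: 114048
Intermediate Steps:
X = 9 (X = -9 + 18 = 9)
N = 54 (N = 9*(12 - 6) = 9*6 = 54)
(1365 + 747)*N = (1365 + 747)*54 = 2112*54 = 114048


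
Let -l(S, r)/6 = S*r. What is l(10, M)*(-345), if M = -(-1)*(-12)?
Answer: -248400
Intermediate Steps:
M = -12 (M = -1*12 = -12)
l(S, r) = -6*S*r
l(10, M)*(-345) = -6*10*(-12)*(-345) = 720*(-345) = -248400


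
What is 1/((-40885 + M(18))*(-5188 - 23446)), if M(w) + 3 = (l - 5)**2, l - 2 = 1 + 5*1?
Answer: 1/1170529286 ≈ 8.5431e-10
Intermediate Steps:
l = 8 (l = 2 + (1 + 5*1) = 2 + (1 + 5) = 2 + 6 = 8)
M(w) = 6 (M(w) = -3 + (8 - 5)**2 = -3 + 3**2 = -3 + 9 = 6)
1/((-40885 + M(18))*(-5188 - 23446)) = 1/((-40885 + 6)*(-5188 - 23446)) = 1/(-40879*(-28634)) = 1/1170529286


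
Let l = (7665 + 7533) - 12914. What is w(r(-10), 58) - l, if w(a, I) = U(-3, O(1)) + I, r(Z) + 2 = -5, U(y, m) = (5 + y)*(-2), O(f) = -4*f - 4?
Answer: -2230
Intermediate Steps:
O(f) = -4 - 4*f
U(y, m) = -10 - 2*y
r(Z) = -7 (r(Z) = -2 - 5 = -7)
w(a, I) = -4 + I (w(a, I) = (-10 - 2*(-3)) + I = (-10 + 6) + I = -4 + I)
l = 2284 (l = 15198 - 12914 = 2284)
w(r(-10), 58) - l = (-4 + 58) - 1*2284 = 54 - 2284 = -2230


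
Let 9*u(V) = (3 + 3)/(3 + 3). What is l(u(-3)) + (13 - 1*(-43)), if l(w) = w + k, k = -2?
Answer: 487/9 ≈ 54.111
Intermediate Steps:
u(V) = ⅑ (u(V) = ((3 + 3)/(3 + 3))/9 = (6/6)/9 = (6*(⅙))/9 = (⅑)*1 = ⅑)
l(w) = -2 + w (l(w) = w - 2 = -2 + w)
l(u(-3)) + (13 - 1*(-43)) = (-2 + ⅑) + (13 - 1*(-43)) = -17/9 + (13 + 43) = -17/9 + 56 = 487/9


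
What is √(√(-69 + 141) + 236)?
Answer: √(236 + 6*√2) ≈ 15.636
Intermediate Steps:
√(√(-69 + 141) + 236) = √(√72 + 236) = √(6*√2 + 236) = √(236 + 6*√2)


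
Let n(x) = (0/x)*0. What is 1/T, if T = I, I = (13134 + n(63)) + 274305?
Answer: 1/287439 ≈ 3.4790e-6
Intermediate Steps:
n(x) = 0 (n(x) = 0*0 = 0)
I = 287439 (I = (13134 + 0) + 274305 = 13134 + 274305 = 287439)
T = 287439
1/T = 1/287439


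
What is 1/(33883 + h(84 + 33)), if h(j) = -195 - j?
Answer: 1/33571 ≈ 2.9788e-5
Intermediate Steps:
1/(33883 + h(84 + 33)) = 1/(33883 + (-195 - (84 + 33))) = 1/(33883 + (-195 - 1*117)) = 1/(33883 + (-195 - 117)) = 1/(33883 - 312) = 1/33571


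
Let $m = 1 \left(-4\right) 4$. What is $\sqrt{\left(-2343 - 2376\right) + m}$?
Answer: $i \sqrt{4735} \approx 68.811 i$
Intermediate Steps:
$m = -16$ ($m = \left(-4\right) 4 = -16$)
$\sqrt{\left(-2343 - 2376\right) + m} = \sqrt{\left(-2343 - 2376\right) - 16} = \sqrt{-4719 - 16} = \sqrt{-4735} = i \sqrt{4735}$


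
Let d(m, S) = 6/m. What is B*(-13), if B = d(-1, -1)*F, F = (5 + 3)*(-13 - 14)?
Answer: -16848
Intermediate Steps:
F = -216 (F = 8*(-27) = -216)
B = 1296 (B = (6/(-1))*(-216) = (6*(-1))*(-216) = -6*(-216) = 1296)
B*(-13) = 1296*(-13) = -16848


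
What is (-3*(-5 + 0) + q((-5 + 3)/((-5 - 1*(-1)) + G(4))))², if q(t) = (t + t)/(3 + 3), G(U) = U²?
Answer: 72361/324 ≈ 223.34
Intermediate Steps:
q(t) = t/3 (q(t) = (2*t)/6 = (2*t)*(⅙) = t/3)
(-3*(-5 + 0) + q((-5 + 3)/((-5 - 1*(-1)) + G(4))))² = (-3*(-5 + 0) + ((-5 + 3)/((-5 - 1*(-1)) + 4²))/3)² = (-3*(-5) + (-2/((-5 + 1) + 16))/3)² = (15 + (-2/(-4 + 16))/3)² = (15 + (-2/12)/3)² = (15 + (-2*1/12)/3)² = (15 + (⅓)*(-⅙))² = (15 - 1/18)² = (269/18)² = 72361/324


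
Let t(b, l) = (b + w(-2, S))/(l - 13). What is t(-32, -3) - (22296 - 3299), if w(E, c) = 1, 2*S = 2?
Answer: -303921/16 ≈ -18995.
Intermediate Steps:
S = 1 (S = (1/2)*2 = 1)
t(b, l) = (1 + b)/(-13 + l) (t(b, l) = (b + 1)/(l - 13) = (1 + b)/(-13 + l))
t(-32, -3) - (22296 - 3299) = (1 - 32)/(-13 - 3) - (22296 - 3299) = -31/(-16) - 1*18997 = -1/16*(-31) - 18997 = 31/16 - 18997 = -303921/16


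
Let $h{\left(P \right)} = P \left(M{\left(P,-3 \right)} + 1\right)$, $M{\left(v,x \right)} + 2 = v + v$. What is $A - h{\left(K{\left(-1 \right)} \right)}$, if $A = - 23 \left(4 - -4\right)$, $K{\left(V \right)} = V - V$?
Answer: $-184$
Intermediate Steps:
$M{\left(v,x \right)} = -2 + 2 v$ ($M{\left(v,x \right)} = -2 + \left(v + v\right) = -2 + 2 v$)
$K{\left(V \right)} = 0$
$h{\left(P \right)} = P \left(-1 + 2 P\right)$ ($h{\left(P \right)} = P \left(\left(-2 + 2 P\right) + 1\right) = P \left(-1 + 2 P\right)$)
$A = -184$ ($A = - 23 \left(4 + 4\right) = \left(-23\right) 8 = -184$)
$A - h{\left(K{\left(-1 \right)} \right)} = -184 - 0 \left(-1 + 2 \cdot 0\right) = -184 - 0 \left(-1 + 0\right) = -184 - 0 \left(-1\right) = -184 - 0 = -184 + 0 = -184$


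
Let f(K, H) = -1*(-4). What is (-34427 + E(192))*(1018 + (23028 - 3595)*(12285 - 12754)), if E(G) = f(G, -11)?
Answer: 313698829957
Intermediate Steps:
f(K, H) = 4
E(G) = 4
(-34427 + E(192))*(1018 + (23028 - 3595)*(12285 - 12754)) = (-34427 + 4)*(1018 + (23028 - 3595)*(12285 - 12754)) = -34423*(1018 + 19433*(-469)) = -34423*(1018 - 9114077) = -34423*(-9113059) = 313698829957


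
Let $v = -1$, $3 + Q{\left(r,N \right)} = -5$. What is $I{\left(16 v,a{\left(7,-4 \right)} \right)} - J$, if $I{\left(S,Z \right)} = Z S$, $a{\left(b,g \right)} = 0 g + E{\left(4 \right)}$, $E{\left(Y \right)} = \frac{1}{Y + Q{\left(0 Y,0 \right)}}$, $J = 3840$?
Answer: $-3836$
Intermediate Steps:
$Q{\left(r,N \right)} = -8$ ($Q{\left(r,N \right)} = -3 - 5 = -8$)
$E{\left(Y \right)} = \frac{1}{-8 + Y}$ ($E{\left(Y \right)} = \frac{1}{Y - 8} = \frac{1}{-8 + Y}$)
$a{\left(b,g \right)} = - \frac{1}{4}$ ($a{\left(b,g \right)} = 0 g + \frac{1}{-8 + 4} = 0 + \frac{1}{-4} = 0 - \frac{1}{4} = - \frac{1}{4}$)
$I{\left(S,Z \right)} = S Z$
$I{\left(16 v,a{\left(7,-4 \right)} \right)} - J = 16 \left(-1\right) \left(- \frac{1}{4}\right) - 3840 = \left(-16\right) \left(- \frac{1}{4}\right) - 3840 = 4 - 3840 = -3836$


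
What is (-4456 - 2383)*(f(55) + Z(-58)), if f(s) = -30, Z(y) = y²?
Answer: -22801226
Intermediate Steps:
(-4456 - 2383)*(f(55) + Z(-58)) = (-4456 - 2383)*(-30 + (-58)²) = -6839*(-30 + 3364) = -6839*3334 = -22801226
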